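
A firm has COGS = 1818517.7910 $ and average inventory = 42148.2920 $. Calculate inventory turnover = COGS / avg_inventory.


Turnover = 1818517.7910 / 42148.2920 = 43.1457

43.1457


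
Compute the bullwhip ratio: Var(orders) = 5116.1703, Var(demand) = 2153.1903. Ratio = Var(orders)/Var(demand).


BW = 5116.1703 / 2153.1903 = 2.3761

2.3761


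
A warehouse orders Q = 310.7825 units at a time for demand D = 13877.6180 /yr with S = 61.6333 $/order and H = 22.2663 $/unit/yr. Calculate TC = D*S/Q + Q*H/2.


Ordering cost = D*S/Q = 2752.1607
Holding cost = Q*H/2 = 3459.9882
TC = 2752.1607 + 3459.9882 = 6212.1489

6212.1489 $/yr


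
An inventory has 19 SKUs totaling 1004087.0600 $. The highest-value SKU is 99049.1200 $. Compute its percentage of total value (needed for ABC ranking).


Top item = 99049.1200
Total = 1004087.0600
Percentage = 99049.1200 / 1004087.0600 * 100 = 9.8646

9.8646%


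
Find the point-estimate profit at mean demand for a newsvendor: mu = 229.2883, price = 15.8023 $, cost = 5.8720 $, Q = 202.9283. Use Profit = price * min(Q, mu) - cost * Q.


Sales at mu = min(202.9283, 229.2883) = 202.9283
Revenue = 15.8023 * 202.9283 = 3206.7339
Total cost = 5.8720 * 202.9283 = 1191.5950
Profit = 3206.7339 - 1191.5950 = 2015.1389

2015.1389 $


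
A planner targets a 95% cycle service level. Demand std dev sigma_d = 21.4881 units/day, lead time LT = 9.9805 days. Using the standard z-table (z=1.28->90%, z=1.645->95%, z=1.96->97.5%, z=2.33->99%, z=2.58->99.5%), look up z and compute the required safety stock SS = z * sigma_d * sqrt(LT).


From the table, SL = 95% corresponds to z = 1.645
sqrt(LT) = sqrt(9.9805) = 3.1592
SS = 1.645 * 21.4881 * 3.1592 = 111.6709

111.6709 units


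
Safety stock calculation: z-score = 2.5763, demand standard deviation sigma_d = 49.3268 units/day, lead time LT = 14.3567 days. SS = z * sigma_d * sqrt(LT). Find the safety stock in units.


sqrt(LT) = sqrt(14.3567) = 3.7890
SS = 2.5763 * 49.3268 * 3.7890 = 481.5115

481.5115 units


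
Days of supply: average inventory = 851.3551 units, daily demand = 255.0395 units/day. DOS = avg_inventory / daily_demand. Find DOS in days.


DOS = 851.3551 / 255.0395 = 3.3381

3.3381 days


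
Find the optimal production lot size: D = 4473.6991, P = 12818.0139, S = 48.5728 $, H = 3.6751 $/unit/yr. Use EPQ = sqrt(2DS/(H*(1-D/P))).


1 - D/P = 1 - 0.3490 = 0.6510
H*(1-D/P) = 2.3924
2DS = 434600.1833
EPQ = sqrt(181656.4415) = 426.2117

426.2117 units


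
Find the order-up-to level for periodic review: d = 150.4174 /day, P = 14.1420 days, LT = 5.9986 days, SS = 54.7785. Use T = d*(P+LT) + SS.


P + LT = 20.1406
d*(P+LT) = 150.4174 * 20.1406 = 3029.4967
T = 3029.4967 + 54.7785 = 3084.2752

3084.2752 units


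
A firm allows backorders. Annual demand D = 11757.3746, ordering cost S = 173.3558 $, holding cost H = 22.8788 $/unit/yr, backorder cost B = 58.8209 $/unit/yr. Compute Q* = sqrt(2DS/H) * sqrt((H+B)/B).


sqrt(2DS/H) = 422.1072
sqrt((H+B)/B) = 1.1785
Q* = 422.1072 * 1.1785 = 497.4703

497.4703 units


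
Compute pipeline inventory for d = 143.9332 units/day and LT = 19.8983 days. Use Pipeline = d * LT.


Pipeline = 143.9332 * 19.8983 = 2864.0260

2864.0260 units


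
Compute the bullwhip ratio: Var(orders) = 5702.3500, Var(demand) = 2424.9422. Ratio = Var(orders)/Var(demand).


BW = 5702.3500 / 2424.9422 = 2.3515

2.3515


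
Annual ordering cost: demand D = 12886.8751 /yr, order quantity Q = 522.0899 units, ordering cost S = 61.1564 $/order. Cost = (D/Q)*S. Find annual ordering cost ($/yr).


Number of orders = D/Q = 24.6832
Cost = 24.6832 * 61.1564 = 1509.5387

1509.5387 $/yr


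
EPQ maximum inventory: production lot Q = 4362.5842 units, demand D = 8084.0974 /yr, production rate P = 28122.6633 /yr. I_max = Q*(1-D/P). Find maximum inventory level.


D/P = 0.2875
1 - D/P = 0.7125
I_max = 4362.5842 * 0.7125 = 3108.5225

3108.5225 units


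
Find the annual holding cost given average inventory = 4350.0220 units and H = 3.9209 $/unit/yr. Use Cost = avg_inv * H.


Cost = 4350.0220 * 3.9209 = 17056.0013

17056.0013 $/yr


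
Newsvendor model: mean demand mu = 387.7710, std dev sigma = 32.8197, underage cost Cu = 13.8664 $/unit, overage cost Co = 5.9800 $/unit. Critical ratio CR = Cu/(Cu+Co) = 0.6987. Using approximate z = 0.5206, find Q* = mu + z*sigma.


CR = Cu/(Cu+Co) = 13.8664/(13.8664+5.9800) = 0.6987
z = 0.5206
Q* = 387.7710 + 0.5206 * 32.8197 = 404.8569

404.8569 units


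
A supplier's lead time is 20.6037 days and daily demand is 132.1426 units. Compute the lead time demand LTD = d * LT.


LTD = 132.1426 * 20.6037 = 2722.6265

2722.6265 units


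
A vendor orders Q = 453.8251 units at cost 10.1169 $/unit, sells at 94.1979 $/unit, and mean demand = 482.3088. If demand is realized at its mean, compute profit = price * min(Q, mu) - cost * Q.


Sales at mu = min(453.8251, 482.3088) = 453.8251
Revenue = 94.1979 * 453.8251 = 42749.3714
Total cost = 10.1169 * 453.8251 = 4591.3032
Profit = 42749.3714 - 4591.3032 = 38158.0682

38158.0682 $


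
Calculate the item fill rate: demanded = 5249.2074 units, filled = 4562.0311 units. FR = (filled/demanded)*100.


FR = 4562.0311 / 5249.2074 * 100 = 86.9090

86.9090%


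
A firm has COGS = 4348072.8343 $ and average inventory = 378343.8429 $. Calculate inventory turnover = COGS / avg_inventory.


Turnover = 4348072.8343 / 378343.8429 = 11.4924

11.4924


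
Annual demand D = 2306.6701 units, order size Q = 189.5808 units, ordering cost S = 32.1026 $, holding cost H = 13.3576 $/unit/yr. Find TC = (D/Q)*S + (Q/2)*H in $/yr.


Ordering cost = D*S/Q = 390.5992
Holding cost = Q*H/2 = 1266.1722
TC = 390.5992 + 1266.1722 = 1656.7714

1656.7714 $/yr


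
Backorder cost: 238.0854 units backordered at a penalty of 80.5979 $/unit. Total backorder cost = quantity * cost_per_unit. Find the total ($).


Total = 238.0854 * 80.5979 = 19189.1833

19189.1833 $


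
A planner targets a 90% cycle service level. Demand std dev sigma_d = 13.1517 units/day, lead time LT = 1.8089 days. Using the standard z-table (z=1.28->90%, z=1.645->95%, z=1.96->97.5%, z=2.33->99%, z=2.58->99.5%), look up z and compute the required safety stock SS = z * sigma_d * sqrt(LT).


From the table, SL = 90% corresponds to z = 1.28
sqrt(LT) = sqrt(1.8089) = 1.3450
SS = 1.28 * 13.1517 * 1.3450 = 22.6412

22.6412 units


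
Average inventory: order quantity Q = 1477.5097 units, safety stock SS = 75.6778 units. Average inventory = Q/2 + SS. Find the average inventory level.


Q/2 = 738.7549
Avg = 738.7549 + 75.6778 = 814.4327

814.4327 units


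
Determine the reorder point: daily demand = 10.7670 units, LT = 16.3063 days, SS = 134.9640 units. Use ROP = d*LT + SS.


d*LT = 10.7670 * 16.3063 = 175.5699
ROP = 175.5699 + 134.9640 = 310.5339

310.5339 units


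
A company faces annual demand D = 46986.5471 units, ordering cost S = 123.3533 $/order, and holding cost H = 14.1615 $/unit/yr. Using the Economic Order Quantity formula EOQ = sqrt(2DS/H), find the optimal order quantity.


2*D*S = 2 * 46986.5471 * 123.3533 = 11591891.2808
2*D*S/H = 818549.6791
EOQ = sqrt(818549.6791) = 904.7374

904.7374 units


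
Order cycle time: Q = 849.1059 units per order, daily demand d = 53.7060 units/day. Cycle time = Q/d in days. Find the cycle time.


Cycle = 849.1059 / 53.7060 = 15.8103

15.8103 days


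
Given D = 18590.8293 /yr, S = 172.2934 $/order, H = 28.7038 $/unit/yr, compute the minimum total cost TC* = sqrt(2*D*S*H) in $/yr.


2*D*S*H = 183880974.0304
TC* = sqrt(183880974.0304) = 13560.2719

13560.2719 $/yr


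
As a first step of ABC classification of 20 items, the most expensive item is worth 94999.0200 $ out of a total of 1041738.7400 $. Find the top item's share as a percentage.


Top item = 94999.0200
Total = 1041738.7400
Percentage = 94999.0200 / 1041738.7400 * 100 = 9.1193

9.1193%


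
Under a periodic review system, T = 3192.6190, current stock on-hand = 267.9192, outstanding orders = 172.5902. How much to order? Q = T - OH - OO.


Inventory position = OH + OO = 267.9192 + 172.5902 = 440.5094
Q = 3192.6190 - 440.5094 = 2752.1096

2752.1096 units


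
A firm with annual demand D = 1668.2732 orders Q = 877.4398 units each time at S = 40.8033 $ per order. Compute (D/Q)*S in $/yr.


Number of orders = D/Q = 1.9013
Cost = 1.9013 * 40.8033 = 77.5792

77.5792 $/yr


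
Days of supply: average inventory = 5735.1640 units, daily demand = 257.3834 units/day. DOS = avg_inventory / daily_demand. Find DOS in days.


DOS = 5735.1640 / 257.3834 = 22.2826

22.2826 days


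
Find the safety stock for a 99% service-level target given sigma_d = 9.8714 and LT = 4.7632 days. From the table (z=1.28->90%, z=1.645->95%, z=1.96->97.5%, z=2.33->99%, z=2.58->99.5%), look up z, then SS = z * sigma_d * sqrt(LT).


From the table, SL = 99% corresponds to z = 2.33
sqrt(LT) = sqrt(4.7632) = 2.1825
SS = 2.33 * 9.8714 * 2.1825 = 50.1977

50.1977 units


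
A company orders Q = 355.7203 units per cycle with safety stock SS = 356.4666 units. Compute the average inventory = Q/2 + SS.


Q/2 = 177.8602
Avg = 177.8602 + 356.4666 = 534.3268

534.3268 units


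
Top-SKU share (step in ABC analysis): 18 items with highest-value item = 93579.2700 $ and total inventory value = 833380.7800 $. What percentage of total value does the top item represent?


Top item = 93579.2700
Total = 833380.7800
Percentage = 93579.2700 / 833380.7800 * 100 = 11.2289

11.2289%


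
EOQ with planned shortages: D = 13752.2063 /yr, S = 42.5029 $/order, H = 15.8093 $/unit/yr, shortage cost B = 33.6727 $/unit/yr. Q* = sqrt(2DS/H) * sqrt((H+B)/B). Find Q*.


sqrt(2DS/H) = 271.9281
sqrt((H+B)/B) = 1.2122
Q* = 271.9281 * 1.2122 = 329.6392

329.6392 units


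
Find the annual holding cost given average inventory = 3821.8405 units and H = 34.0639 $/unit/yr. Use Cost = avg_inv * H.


Cost = 3821.8405 * 34.0639 = 130186.7926

130186.7926 $/yr


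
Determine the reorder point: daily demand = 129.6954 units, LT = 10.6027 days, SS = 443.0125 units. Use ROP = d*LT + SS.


d*LT = 129.6954 * 10.6027 = 1375.1214
ROP = 1375.1214 + 443.0125 = 1818.1339

1818.1339 units


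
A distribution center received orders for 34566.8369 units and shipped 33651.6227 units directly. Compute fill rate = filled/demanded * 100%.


FR = 33651.6227 / 34566.8369 * 100 = 97.3523

97.3523%


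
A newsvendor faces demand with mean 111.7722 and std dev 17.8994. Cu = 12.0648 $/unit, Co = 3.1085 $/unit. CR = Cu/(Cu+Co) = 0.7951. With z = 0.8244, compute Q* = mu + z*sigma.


CR = Cu/(Cu+Co) = 12.0648/(12.0648+3.1085) = 0.7951
z = 0.8244
Q* = 111.7722 + 0.8244 * 17.8994 = 126.5285

126.5285 units


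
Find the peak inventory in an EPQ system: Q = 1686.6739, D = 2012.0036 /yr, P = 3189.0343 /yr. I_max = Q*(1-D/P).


D/P = 0.6309
1 - D/P = 0.3691
I_max = 1686.6739 * 0.3691 = 622.5292

622.5292 units


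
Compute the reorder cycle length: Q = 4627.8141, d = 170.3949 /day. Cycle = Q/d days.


Cycle = 4627.8141 / 170.3949 = 27.1593

27.1593 days


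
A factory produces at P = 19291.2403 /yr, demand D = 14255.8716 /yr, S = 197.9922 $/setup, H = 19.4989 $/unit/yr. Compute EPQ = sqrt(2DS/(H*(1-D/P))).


1 - D/P = 1 - 0.7390 = 0.2610
H*(1-D/P) = 5.0896
2DS = 5645102.7620
EPQ = sqrt(1109150.8464) = 1053.1623

1053.1623 units


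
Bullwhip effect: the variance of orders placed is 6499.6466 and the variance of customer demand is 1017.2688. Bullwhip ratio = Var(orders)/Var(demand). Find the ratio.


BW = 6499.6466 / 1017.2688 = 6.3893

6.3893


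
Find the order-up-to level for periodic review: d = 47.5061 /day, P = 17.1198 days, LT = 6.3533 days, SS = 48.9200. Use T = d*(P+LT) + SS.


P + LT = 23.4731
d*(P+LT) = 47.5061 * 23.4731 = 1115.1154
T = 1115.1154 + 48.9200 = 1164.0354

1164.0354 units


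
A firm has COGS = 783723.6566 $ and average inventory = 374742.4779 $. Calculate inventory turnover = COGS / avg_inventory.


Turnover = 783723.6566 / 374742.4779 = 2.0914

2.0914


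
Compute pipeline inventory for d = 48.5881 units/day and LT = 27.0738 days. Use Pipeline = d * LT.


Pipeline = 48.5881 * 27.0738 = 1315.4645

1315.4645 units


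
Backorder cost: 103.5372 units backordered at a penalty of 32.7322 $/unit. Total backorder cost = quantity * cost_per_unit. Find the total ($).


Total = 103.5372 * 32.7322 = 3389.0003

3389.0003 $


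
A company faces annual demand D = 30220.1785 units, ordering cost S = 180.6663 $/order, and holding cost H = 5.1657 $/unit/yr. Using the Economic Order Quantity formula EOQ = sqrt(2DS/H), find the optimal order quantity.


2*D*S = 2 * 30220.1785 * 180.6663 = 10919535.6699
2*D*S/H = 2113854.0120
EOQ = sqrt(2113854.0120) = 1453.9099

1453.9099 units


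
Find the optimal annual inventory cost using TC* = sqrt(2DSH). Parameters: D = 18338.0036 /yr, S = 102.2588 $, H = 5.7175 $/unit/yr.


2*D*S*H = 21443166.3433
TC* = sqrt(21443166.3433) = 4630.6767

4630.6767 $/yr


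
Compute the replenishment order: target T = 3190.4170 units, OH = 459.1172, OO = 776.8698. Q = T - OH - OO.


Inventory position = OH + OO = 459.1172 + 776.8698 = 1235.9870
Q = 3190.4170 - 1235.9870 = 1954.4300

1954.4300 units


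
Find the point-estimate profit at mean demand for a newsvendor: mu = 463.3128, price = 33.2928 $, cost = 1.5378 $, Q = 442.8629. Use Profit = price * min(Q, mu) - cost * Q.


Sales at mu = min(442.8629, 463.3128) = 442.8629
Revenue = 33.2928 * 442.8629 = 14744.1460
Total cost = 1.5378 * 442.8629 = 681.0346
Profit = 14744.1460 - 681.0346 = 14063.1114

14063.1114 $


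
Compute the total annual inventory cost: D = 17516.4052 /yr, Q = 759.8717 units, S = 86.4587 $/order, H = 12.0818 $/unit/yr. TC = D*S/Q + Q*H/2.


Ordering cost = D*S/Q = 1993.0281
Holding cost = Q*H/2 = 4590.3090
TC = 1993.0281 + 4590.3090 = 6583.3370

6583.3370 $/yr


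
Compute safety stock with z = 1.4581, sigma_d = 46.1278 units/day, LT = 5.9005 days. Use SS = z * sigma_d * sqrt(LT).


sqrt(LT) = sqrt(5.9005) = 2.4291
SS = 1.4581 * 46.1278 * 2.4291 = 163.3783

163.3783 units


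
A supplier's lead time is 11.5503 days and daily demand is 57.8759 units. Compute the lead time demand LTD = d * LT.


LTD = 57.8759 * 11.5503 = 668.4840

668.4840 units


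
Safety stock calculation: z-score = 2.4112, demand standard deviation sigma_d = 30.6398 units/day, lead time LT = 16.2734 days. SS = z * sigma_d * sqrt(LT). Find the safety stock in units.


sqrt(LT) = sqrt(16.2734) = 4.0340
SS = 2.4112 * 30.6398 * 4.0340 = 298.0289

298.0289 units


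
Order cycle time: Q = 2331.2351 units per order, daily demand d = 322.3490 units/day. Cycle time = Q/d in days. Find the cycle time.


Cycle = 2331.2351 / 322.3490 = 7.2320

7.2320 days


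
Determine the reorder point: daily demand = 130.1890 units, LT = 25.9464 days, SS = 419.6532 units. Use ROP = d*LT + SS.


d*LT = 130.1890 * 25.9464 = 3377.9359
ROP = 3377.9359 + 419.6532 = 3797.5891

3797.5891 units


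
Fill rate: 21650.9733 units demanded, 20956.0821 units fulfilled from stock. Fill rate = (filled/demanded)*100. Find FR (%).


FR = 20956.0821 / 21650.9733 * 100 = 96.7905

96.7905%


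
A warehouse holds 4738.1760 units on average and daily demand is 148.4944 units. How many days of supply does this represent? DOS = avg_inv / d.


DOS = 4738.1760 / 148.4944 = 31.9081

31.9081 days


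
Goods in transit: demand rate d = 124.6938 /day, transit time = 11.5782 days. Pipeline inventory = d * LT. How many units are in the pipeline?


Pipeline = 124.6938 * 11.5782 = 1443.7298

1443.7298 units


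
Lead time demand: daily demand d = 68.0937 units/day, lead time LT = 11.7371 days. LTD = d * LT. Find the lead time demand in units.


LTD = 68.0937 * 11.7371 = 799.2226

799.2226 units


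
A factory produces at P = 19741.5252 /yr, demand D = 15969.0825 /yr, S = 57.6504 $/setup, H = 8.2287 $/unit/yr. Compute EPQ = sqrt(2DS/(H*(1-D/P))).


1 - D/P = 1 - 0.8089 = 0.1911
H*(1-D/P) = 1.5724
2DS = 1841247.9875
EPQ = sqrt(1170952.0373) = 1082.1054

1082.1054 units


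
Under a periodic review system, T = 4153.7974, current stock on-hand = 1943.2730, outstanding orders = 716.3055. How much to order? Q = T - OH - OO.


Inventory position = OH + OO = 1943.2730 + 716.3055 = 2659.5785
Q = 4153.7974 - 2659.5785 = 1494.2189

1494.2189 units


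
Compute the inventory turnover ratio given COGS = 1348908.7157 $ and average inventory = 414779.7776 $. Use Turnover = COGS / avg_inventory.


Turnover = 1348908.7157 / 414779.7776 = 3.2521

3.2521


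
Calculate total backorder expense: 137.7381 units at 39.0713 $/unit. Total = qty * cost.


Total = 137.7381 * 39.0713 = 5381.6066

5381.6066 $


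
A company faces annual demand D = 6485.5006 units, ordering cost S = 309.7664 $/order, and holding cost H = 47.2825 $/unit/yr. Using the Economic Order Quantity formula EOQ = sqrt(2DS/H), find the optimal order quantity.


2*D*S = 2 * 6485.5006 * 309.7664 = 4017980.3461
2*D*S/H = 84978.1705
EOQ = sqrt(84978.1705) = 291.5102

291.5102 units


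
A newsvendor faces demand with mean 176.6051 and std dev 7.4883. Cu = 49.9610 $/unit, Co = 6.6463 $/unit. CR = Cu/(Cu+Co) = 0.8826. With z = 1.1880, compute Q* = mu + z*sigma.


CR = Cu/(Cu+Co) = 49.9610/(49.9610+6.6463) = 0.8826
z = 1.1880
Q* = 176.6051 + 1.1880 * 7.4883 = 185.5012

185.5012 units


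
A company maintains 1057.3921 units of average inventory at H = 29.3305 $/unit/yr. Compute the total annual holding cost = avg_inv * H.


Cost = 1057.3921 * 29.3305 = 31013.8390

31013.8390 $/yr


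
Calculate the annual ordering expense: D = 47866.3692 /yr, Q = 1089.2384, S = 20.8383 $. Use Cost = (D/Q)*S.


Number of orders = D/Q = 43.9448
Cost = 43.9448 * 20.8383 = 915.7350

915.7350 $/yr


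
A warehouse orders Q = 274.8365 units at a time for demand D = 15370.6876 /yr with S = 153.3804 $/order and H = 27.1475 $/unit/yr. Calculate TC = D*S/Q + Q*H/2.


Ordering cost = D*S/Q = 8578.0535
Holding cost = Q*H/2 = 3730.5619
TC = 8578.0535 + 3730.5619 = 12308.6155

12308.6155 $/yr


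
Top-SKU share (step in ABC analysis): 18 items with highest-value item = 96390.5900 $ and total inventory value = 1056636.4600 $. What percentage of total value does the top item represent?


Top item = 96390.5900
Total = 1056636.4600
Percentage = 96390.5900 / 1056636.4600 * 100 = 9.1224

9.1224%


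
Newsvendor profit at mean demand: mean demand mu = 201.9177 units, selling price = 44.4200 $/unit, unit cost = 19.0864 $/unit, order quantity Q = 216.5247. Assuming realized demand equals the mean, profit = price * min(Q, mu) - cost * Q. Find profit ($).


Sales at mu = min(216.5247, 201.9177) = 201.9177
Revenue = 44.4200 * 201.9177 = 8969.1842
Total cost = 19.0864 * 216.5247 = 4132.6770
Profit = 8969.1842 - 4132.6770 = 4836.5072

4836.5072 $


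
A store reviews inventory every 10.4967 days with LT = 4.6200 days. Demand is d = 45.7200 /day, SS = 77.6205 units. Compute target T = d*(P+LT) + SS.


P + LT = 15.1167
d*(P+LT) = 45.7200 * 15.1167 = 691.1355
T = 691.1355 + 77.6205 = 768.7560

768.7560 units


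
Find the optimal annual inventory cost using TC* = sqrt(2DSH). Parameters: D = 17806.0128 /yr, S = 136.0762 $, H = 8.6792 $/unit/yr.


2*D*S*H = 42058961.5845
TC* = sqrt(42058961.5845) = 6485.2881

6485.2881 $/yr


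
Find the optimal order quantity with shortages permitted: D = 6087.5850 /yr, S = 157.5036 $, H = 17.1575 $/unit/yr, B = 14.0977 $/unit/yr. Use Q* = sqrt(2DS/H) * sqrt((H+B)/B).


sqrt(2DS/H) = 334.3149
sqrt((H+B)/B) = 1.4890
Q* = 334.3149 * 1.4890 = 497.7861

497.7861 units


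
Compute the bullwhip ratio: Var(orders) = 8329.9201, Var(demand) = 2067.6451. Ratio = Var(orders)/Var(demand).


BW = 8329.9201 / 2067.6451 = 4.0287

4.0287


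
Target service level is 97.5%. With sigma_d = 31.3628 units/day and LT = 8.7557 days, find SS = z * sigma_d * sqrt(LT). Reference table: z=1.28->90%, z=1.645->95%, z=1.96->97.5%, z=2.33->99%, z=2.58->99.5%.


From the table, SL = 97.5% corresponds to z = 1.96
sqrt(LT) = sqrt(8.7557) = 2.9590
SS = 1.96 * 31.3628 * 2.9590 = 181.8931

181.8931 units


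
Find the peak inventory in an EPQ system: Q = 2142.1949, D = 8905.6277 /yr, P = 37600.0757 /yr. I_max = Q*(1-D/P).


D/P = 0.2369
1 - D/P = 0.7631
I_max = 2142.1949 * 0.7631 = 1634.8132

1634.8132 units


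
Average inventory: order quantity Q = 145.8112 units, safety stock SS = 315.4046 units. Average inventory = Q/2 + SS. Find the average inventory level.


Q/2 = 72.9056
Avg = 72.9056 + 315.4046 = 388.3102

388.3102 units


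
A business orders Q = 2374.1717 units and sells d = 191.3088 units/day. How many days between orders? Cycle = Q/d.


Cycle = 2374.1717 / 191.3088 = 12.4102

12.4102 days


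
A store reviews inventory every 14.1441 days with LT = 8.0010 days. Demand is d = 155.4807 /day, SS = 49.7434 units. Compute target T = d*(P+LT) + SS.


P + LT = 22.1451
d*(P+LT) = 155.4807 * 22.1451 = 3443.1356
T = 3443.1356 + 49.7434 = 3492.8790

3492.8790 units


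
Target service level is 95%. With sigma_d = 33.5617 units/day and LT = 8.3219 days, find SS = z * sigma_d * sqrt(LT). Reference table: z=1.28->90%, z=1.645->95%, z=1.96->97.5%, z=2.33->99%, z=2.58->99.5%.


From the table, SL = 95% corresponds to z = 1.645
sqrt(LT) = sqrt(8.3219) = 2.8848
SS = 1.645 * 33.5617 * 2.8848 = 159.2653

159.2653 units


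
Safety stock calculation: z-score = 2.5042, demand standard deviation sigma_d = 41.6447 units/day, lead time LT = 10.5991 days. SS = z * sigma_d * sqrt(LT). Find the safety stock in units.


sqrt(LT) = sqrt(10.5991) = 3.2556
SS = 2.5042 * 41.6447 * 3.2556 = 339.5183

339.5183 units


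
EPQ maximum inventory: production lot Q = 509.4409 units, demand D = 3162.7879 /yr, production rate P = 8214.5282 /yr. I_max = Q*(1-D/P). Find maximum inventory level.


D/P = 0.3850
1 - D/P = 0.6150
I_max = 509.4409 * 0.6150 = 313.2941

313.2941 units


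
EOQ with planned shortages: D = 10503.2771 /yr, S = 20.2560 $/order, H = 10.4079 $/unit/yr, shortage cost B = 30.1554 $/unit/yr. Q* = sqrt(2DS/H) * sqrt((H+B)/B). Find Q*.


sqrt(2DS/H) = 202.1961
sqrt((H+B)/B) = 1.1598
Q* = 202.1961 * 1.1598 = 234.5075

234.5075 units


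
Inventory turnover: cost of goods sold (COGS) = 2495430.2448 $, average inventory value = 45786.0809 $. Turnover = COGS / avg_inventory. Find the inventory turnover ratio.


Turnover = 2495430.2448 / 45786.0809 = 54.5019

54.5019


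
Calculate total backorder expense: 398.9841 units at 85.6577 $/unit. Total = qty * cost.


Total = 398.9841 * 85.6577 = 34176.0603

34176.0603 $


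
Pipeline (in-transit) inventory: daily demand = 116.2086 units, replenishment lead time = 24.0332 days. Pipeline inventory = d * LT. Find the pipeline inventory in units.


Pipeline = 116.2086 * 24.0332 = 2792.8645

2792.8645 units


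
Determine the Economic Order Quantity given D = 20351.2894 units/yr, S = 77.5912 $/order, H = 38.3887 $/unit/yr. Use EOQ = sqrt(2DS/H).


2*D*S = 2 * 20351.2894 * 77.5912 = 3158161.9322
2*D*S/H = 82268.0094
EOQ = sqrt(82268.0094) = 286.8240

286.8240 units


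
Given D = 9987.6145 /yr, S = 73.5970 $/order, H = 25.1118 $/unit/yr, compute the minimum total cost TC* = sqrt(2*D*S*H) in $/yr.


2*D*S*H = 36917282.2905
TC* = sqrt(36917282.2905) = 6075.9594

6075.9594 $/yr


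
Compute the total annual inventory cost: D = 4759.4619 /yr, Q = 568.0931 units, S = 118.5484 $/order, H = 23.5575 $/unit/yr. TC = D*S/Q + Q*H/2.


Ordering cost = D*S/Q = 993.1939
Holding cost = Q*H/2 = 6691.4266
TC = 993.1939 + 6691.4266 = 7684.6205

7684.6205 $/yr


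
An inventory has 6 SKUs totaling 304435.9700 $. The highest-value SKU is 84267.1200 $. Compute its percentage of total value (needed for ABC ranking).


Top item = 84267.1200
Total = 304435.9700
Percentage = 84267.1200 / 304435.9700 * 100 = 27.6798

27.6798%


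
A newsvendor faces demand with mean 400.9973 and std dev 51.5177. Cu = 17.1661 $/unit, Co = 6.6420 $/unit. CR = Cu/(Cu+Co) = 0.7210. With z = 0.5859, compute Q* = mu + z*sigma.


CR = Cu/(Cu+Co) = 17.1661/(17.1661+6.6420) = 0.7210
z = 0.5859
Q* = 400.9973 + 0.5859 * 51.5177 = 431.1815

431.1815 units


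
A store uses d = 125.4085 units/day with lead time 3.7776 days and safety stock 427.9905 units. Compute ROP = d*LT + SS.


d*LT = 125.4085 * 3.7776 = 473.7431
ROP = 473.7431 + 427.9905 = 901.7336

901.7336 units


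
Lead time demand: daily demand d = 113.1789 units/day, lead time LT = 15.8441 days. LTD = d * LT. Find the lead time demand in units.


LTD = 113.1789 * 15.8441 = 1793.2178

1793.2178 units


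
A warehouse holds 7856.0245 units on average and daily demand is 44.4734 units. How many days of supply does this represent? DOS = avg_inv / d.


DOS = 7856.0245 / 44.4734 = 176.6455

176.6455 days


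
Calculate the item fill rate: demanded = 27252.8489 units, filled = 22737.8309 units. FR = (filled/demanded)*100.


FR = 22737.8309 / 27252.8489 * 100 = 83.4329

83.4329%


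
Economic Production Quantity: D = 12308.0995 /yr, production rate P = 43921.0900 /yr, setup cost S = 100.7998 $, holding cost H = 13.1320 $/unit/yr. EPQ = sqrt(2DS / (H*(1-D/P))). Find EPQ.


1 - D/P = 1 - 0.2802 = 0.7198
H*(1-D/P) = 9.4520
2DS = 2481307.9360
EPQ = sqrt(262516.9315) = 512.3641

512.3641 units


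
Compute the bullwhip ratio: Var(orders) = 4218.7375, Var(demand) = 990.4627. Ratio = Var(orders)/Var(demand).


BW = 4218.7375 / 990.4627 = 4.2594

4.2594


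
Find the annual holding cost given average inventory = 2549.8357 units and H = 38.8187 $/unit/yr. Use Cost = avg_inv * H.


Cost = 2549.8357 * 38.8187 = 98981.3071

98981.3071 $/yr


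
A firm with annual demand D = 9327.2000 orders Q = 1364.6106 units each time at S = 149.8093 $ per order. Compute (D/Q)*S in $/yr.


Number of orders = D/Q = 6.8351
Cost = 6.8351 * 149.8093 = 1023.9561

1023.9561 $/yr


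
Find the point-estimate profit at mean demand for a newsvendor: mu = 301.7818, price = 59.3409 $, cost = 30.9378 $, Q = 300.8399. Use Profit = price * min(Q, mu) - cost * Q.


Sales at mu = min(300.8399, 301.7818) = 300.8399
Revenue = 59.3409 * 300.8399 = 17852.1104
Total cost = 30.9378 * 300.8399 = 9307.3247
Profit = 17852.1104 - 9307.3247 = 8544.7858

8544.7858 $


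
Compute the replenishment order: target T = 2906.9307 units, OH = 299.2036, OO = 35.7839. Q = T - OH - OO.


Inventory position = OH + OO = 299.2036 + 35.7839 = 334.9875
Q = 2906.9307 - 334.9875 = 2571.9432

2571.9432 units


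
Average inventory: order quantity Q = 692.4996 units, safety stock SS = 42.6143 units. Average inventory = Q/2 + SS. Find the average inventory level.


Q/2 = 346.2498
Avg = 346.2498 + 42.6143 = 388.8641

388.8641 units


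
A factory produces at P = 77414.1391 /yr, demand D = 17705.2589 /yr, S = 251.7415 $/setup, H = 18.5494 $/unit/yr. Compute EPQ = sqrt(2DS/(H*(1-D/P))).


1 - D/P = 1 - 0.2287 = 0.7713
H*(1-D/P) = 14.3070
2DS = 8914296.8667
EPQ = sqrt(623072.5073) = 789.3494

789.3494 units


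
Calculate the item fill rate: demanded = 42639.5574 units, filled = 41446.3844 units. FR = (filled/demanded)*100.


FR = 41446.3844 / 42639.5574 * 100 = 97.2017

97.2017%


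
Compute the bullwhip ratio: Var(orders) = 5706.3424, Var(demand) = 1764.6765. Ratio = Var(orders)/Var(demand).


BW = 5706.3424 / 1764.6765 = 3.2336

3.2336


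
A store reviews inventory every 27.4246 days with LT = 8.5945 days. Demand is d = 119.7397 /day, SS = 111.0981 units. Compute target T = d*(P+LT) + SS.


P + LT = 36.0191
d*(P+LT) = 119.7397 * 36.0191 = 4312.9162
T = 4312.9162 + 111.0981 = 4424.0143

4424.0143 units


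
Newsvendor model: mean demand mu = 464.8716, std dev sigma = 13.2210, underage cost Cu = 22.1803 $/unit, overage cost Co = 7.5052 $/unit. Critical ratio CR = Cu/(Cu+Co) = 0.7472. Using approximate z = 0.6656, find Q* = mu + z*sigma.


CR = Cu/(Cu+Co) = 22.1803/(22.1803+7.5052) = 0.7472
z = 0.6656
Q* = 464.8716 + 0.6656 * 13.2210 = 473.6715

473.6715 units


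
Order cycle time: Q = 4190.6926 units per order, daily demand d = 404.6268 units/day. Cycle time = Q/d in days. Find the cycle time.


Cycle = 4190.6926 / 404.6268 = 10.3569

10.3569 days


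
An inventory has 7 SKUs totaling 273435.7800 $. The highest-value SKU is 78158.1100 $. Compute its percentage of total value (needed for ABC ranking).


Top item = 78158.1100
Total = 273435.7800
Percentage = 78158.1100 / 273435.7800 * 100 = 28.5837

28.5837%


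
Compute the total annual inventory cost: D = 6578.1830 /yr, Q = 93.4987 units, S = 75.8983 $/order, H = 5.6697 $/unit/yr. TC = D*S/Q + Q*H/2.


Ordering cost = D*S/Q = 5339.8914
Holding cost = Q*H/2 = 265.0548
TC = 5339.8914 + 265.0548 = 5604.9462

5604.9462 $/yr


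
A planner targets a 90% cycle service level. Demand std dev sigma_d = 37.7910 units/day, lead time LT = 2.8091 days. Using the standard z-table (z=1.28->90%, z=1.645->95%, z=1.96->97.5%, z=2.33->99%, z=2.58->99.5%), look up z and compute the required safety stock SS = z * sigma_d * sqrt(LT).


From the table, SL = 90% corresponds to z = 1.28
sqrt(LT) = sqrt(2.8091) = 1.6760
SS = 1.28 * 37.7910 * 1.6760 = 81.0741

81.0741 units


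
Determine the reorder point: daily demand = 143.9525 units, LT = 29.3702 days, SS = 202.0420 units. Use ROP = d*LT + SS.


d*LT = 143.9525 * 29.3702 = 4227.9137
ROP = 4227.9137 + 202.0420 = 4429.9557

4429.9557 units


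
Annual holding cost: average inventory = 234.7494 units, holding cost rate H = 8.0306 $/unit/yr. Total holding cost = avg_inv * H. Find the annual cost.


Cost = 234.7494 * 8.0306 = 1885.1785

1885.1785 $/yr


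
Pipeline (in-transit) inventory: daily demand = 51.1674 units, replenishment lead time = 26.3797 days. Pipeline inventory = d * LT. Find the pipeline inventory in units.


Pipeline = 51.1674 * 26.3797 = 1349.7807

1349.7807 units


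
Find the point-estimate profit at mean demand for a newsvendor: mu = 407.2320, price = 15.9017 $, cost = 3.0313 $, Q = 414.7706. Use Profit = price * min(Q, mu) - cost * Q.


Sales at mu = min(414.7706, 407.2320) = 407.2320
Revenue = 15.9017 * 407.2320 = 6475.6811
Total cost = 3.0313 * 414.7706 = 1257.2941
Profit = 6475.6811 - 1257.2941 = 5218.3870

5218.3870 $


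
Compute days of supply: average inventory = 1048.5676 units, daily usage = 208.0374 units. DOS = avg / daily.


DOS = 1048.5676 / 208.0374 = 5.0403

5.0403 days


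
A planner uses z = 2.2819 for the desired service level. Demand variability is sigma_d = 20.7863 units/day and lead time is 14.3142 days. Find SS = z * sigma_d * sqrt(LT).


sqrt(LT) = sqrt(14.3142) = 3.7834
SS = 2.2819 * 20.7863 * 3.7834 = 179.4557

179.4557 units


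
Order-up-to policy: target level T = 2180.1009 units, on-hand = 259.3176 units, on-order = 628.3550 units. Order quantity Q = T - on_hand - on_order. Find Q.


Inventory position = OH + OO = 259.3176 + 628.3550 = 887.6726
Q = 2180.1009 - 887.6726 = 1292.4283

1292.4283 units


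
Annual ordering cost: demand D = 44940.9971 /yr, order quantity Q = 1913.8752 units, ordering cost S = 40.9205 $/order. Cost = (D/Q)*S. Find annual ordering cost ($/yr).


Number of orders = D/Q = 23.4817
Cost = 23.4817 * 40.9205 = 960.8819

960.8819 $/yr


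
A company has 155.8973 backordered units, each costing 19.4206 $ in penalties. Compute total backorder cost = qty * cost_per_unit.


Total = 155.8973 * 19.4206 = 3027.6191

3027.6191 $


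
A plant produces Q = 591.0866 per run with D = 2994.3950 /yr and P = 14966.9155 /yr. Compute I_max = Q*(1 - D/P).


D/P = 0.2001
1 - D/P = 0.7999
I_max = 591.0866 * 0.7999 = 472.8293

472.8293 units


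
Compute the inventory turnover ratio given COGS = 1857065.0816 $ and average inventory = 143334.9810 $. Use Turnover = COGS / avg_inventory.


Turnover = 1857065.0816 / 143334.9810 = 12.9561

12.9561


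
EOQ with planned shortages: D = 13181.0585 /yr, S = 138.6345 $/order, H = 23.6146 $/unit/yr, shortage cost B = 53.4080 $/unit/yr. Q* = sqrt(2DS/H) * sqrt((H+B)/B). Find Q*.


sqrt(2DS/H) = 393.4010
sqrt((H+B)/B) = 1.2009
Q* = 393.4010 * 1.2009 = 472.4343

472.4343 units


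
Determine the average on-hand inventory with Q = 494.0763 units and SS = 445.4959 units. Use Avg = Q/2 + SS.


Q/2 = 247.0382
Avg = 247.0382 + 445.4959 = 692.5340

692.5340 units


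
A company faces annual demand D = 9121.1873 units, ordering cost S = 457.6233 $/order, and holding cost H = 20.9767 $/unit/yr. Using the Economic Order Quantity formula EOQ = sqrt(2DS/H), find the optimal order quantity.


2*D*S = 2 * 9121.1873 * 457.6233 = 8348135.6643
2*D*S/H = 397971.8289
EOQ = sqrt(397971.8289) = 630.8501

630.8501 units


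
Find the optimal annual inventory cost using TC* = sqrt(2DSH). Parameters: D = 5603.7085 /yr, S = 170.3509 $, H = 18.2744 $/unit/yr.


2*D*S*H = 34889367.0236
TC* = sqrt(34889367.0236) = 5906.7222

5906.7222 $/yr


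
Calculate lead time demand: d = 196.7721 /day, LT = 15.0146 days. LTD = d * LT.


LTD = 196.7721 * 15.0146 = 2954.4544

2954.4544 units


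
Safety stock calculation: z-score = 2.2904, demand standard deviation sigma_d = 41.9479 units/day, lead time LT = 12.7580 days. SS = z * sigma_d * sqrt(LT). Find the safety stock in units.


sqrt(LT) = sqrt(12.7580) = 3.5718
SS = 2.2904 * 41.9479 * 3.5718 = 343.1728

343.1728 units


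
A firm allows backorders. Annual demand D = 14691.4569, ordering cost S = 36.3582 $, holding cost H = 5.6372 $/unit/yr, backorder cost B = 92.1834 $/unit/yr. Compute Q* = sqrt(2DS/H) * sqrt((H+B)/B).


sqrt(2DS/H) = 435.3283
sqrt((H+B)/B) = 1.0301
Q* = 435.3283 * 1.0301 = 448.4414

448.4414 units


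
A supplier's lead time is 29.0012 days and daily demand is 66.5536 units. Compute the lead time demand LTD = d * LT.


LTD = 66.5536 * 29.0012 = 1930.1343

1930.1343 units


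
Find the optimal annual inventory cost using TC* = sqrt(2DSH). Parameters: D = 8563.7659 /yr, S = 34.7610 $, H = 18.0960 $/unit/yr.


2*D*S*H = 10773817.9250
TC* = sqrt(10773817.9250) = 3282.3495

3282.3495 $/yr


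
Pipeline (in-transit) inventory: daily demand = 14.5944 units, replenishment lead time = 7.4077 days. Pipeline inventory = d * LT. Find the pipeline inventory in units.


Pipeline = 14.5944 * 7.4077 = 108.1109

108.1109 units


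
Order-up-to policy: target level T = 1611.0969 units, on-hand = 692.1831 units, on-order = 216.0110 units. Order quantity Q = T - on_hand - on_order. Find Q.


Inventory position = OH + OO = 692.1831 + 216.0110 = 908.1941
Q = 1611.0969 - 908.1941 = 702.9028

702.9028 units


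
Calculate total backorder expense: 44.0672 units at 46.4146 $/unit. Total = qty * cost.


Total = 44.0672 * 46.4146 = 2045.3615

2045.3615 $


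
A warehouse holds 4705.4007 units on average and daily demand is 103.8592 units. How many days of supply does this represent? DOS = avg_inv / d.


DOS = 4705.4007 / 103.8592 = 45.3056

45.3056 days


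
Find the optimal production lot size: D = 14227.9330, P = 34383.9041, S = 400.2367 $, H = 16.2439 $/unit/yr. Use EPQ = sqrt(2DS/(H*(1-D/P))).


1 - D/P = 1 - 0.4138 = 0.5862
H*(1-D/P) = 9.5222
2DS = 11389081.9035
EPQ = sqrt(1196051.4690) = 1093.6414

1093.6414 units


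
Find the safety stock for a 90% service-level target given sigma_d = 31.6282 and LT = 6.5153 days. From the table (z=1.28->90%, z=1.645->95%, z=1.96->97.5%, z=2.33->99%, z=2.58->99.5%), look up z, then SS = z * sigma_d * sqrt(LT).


From the table, SL = 90% corresponds to z = 1.28
sqrt(LT) = sqrt(6.5153) = 2.5525
SS = 1.28 * 31.6282 * 2.5525 = 103.3360

103.3360 units


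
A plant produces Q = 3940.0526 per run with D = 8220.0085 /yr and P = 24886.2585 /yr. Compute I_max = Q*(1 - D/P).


D/P = 0.3303
1 - D/P = 0.6697
I_max = 3940.0526 * 0.6697 = 2638.6410

2638.6410 units


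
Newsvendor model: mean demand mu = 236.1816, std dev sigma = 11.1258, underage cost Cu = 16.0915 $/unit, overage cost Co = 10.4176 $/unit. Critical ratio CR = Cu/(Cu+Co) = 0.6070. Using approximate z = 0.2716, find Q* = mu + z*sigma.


CR = Cu/(Cu+Co) = 16.0915/(16.0915+10.4176) = 0.6070
z = 0.2716
Q* = 236.1816 + 0.2716 * 11.1258 = 239.2034

239.2034 units


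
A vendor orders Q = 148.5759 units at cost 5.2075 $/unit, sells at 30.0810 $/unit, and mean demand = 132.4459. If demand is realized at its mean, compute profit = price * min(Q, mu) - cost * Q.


Sales at mu = min(148.5759, 132.4459) = 132.4459
Revenue = 30.0810 * 132.4459 = 3984.1051
Total cost = 5.2075 * 148.5759 = 773.7090
Profit = 3984.1051 - 773.7090 = 3210.3961

3210.3961 $


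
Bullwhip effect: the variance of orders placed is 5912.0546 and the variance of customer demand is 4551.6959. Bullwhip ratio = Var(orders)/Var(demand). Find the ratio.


BW = 5912.0546 / 4551.6959 = 1.2989

1.2989


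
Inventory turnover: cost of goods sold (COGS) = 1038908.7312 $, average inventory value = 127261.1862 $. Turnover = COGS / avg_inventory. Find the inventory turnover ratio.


Turnover = 1038908.7312 / 127261.1862 = 8.1636

8.1636


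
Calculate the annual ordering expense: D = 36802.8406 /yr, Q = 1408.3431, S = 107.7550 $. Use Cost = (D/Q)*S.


Number of orders = D/Q = 26.1320
Cost = 26.1320 * 107.7550 = 2815.8551

2815.8551 $/yr


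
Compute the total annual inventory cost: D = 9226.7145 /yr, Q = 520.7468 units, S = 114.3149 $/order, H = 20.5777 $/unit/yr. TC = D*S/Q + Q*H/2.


Ordering cost = D*S/Q = 2025.4583
Holding cost = Q*H/2 = 5357.8857
TC = 2025.4583 + 5357.8857 = 7383.3440

7383.3440 $/yr


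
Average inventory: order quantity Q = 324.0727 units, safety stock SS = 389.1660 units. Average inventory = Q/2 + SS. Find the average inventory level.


Q/2 = 162.0363
Avg = 162.0363 + 389.1660 = 551.2024

551.2024 units


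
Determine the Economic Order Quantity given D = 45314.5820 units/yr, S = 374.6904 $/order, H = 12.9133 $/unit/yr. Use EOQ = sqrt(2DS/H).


2*D*S = 2 * 45314.5820 * 374.6904 = 33957877.7108
2*D*S/H = 2629682.3981
EOQ = sqrt(2629682.3981) = 1621.6296

1621.6296 units


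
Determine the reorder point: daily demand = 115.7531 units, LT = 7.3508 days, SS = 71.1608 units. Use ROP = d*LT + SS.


d*LT = 115.7531 * 7.3508 = 850.8779
ROP = 850.8779 + 71.1608 = 922.0387

922.0387 units


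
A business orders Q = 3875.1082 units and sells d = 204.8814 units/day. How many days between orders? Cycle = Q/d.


Cycle = 3875.1082 / 204.8814 = 18.9139

18.9139 days


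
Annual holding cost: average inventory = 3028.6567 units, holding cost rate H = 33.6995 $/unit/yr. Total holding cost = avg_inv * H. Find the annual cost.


Cost = 3028.6567 * 33.6995 = 102064.2165

102064.2165 $/yr


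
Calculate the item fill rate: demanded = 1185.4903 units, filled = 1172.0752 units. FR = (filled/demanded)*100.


FR = 1172.0752 / 1185.4903 * 100 = 98.8684

98.8684%


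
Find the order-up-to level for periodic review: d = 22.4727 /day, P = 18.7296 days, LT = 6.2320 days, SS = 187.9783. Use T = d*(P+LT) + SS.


P + LT = 24.9616
d*(P+LT) = 22.4727 * 24.9616 = 560.9545
T = 560.9545 + 187.9783 = 748.9328

748.9328 units


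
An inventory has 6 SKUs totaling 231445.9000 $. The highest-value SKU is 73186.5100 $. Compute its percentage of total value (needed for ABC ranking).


Top item = 73186.5100
Total = 231445.9000
Percentage = 73186.5100 / 231445.9000 * 100 = 31.6214

31.6214%


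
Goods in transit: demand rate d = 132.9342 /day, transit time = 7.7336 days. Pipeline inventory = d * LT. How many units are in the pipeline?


Pipeline = 132.9342 * 7.7336 = 1028.0599

1028.0599 units


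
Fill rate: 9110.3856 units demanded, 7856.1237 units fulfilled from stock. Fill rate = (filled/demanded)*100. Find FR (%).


FR = 7856.1237 / 9110.3856 * 100 = 86.2326

86.2326%
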